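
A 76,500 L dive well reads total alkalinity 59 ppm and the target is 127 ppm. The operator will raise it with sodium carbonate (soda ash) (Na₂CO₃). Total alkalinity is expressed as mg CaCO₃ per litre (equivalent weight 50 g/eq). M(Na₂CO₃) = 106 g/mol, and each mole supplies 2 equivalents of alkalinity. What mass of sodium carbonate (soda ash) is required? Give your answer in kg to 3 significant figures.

5.51 kg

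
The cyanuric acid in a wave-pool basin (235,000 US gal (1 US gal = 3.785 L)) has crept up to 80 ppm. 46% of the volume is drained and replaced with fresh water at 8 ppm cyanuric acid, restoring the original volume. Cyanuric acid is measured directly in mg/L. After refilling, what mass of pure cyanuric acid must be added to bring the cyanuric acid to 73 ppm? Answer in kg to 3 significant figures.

23.2 kg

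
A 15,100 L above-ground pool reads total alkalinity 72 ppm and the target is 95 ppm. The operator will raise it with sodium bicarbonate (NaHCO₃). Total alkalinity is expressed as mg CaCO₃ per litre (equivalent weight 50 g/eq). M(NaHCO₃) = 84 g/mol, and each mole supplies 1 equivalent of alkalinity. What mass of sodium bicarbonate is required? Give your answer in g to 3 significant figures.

Alkalinity to add: (95 − 72) = 23 mg/L as CaCO₃ × 15,100 L = 347.3 g as CaCO₃.
Equivalents: 347.3 g ÷ 50 g/eq = 6.946 eq.
NaHCO₃ supplies 1 eq per mole → 6.946 mol.
Mass: 6.946 mol × 84 g/mol = 583.5 g.

583 g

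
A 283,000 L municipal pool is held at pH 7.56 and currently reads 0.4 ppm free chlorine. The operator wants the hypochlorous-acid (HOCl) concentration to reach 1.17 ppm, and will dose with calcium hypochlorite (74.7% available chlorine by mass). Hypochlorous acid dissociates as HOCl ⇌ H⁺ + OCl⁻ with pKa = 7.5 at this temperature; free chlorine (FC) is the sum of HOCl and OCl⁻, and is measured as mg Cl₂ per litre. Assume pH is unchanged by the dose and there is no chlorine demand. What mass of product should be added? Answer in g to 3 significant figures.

801 g

[OCl⁻]/[HOCl] = 10^(pH − pKa) = 10^(7.56 − 7.5) = 1.148; fraction as HOCl = 1/(1 + 1.148) = 0.4655.
Free chlorine required for 1.17 ppm HOCl: 1.17 / 0.4655 = 2.513 ppm.
FC to add: 2.513 − 0.4 = 2.113 mg/L as Cl₂.
Cl₂ equivalent: 2.113 mg/L × 283,000 L = 598.1 g.
Product at 74.7% available Cl: 598.1 / 0.747 = 800.6 g.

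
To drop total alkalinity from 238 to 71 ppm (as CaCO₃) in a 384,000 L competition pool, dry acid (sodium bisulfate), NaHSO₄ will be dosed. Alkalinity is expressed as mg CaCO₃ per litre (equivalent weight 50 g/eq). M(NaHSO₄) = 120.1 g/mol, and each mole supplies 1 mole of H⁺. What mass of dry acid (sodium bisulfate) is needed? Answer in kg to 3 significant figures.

154 kg

Alkalinity to neutralize: (238 − 71) = 167 mg/L as CaCO₃ × 384,000 L = 64,130 g as CaCO₃.
Equivalents of H⁺ required: 64,130 ÷ 50 g/eq = 1283 eq = 1283 mol NaHSO₄.
Mass of NaHSO₄: 1283 × 120.1 = 154,000 g.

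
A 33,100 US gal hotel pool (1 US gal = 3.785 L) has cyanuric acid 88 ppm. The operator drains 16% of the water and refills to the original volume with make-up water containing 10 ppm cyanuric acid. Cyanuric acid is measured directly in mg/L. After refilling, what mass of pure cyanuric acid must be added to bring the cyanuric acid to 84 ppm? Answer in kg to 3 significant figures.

Volume: 33,100 US gal × 3.785 L/gal = 125,284 L.
After draining 16% and refilling: 88 × 0.84 + 10 × 0.16 = 75.52 ppm.
Deficit to target: 84 − 75.52 = 8.48 mg/L.
Mass: 8.48 mg/L × 125,284 L = 1062 g cyanuric acid.

1.06 kg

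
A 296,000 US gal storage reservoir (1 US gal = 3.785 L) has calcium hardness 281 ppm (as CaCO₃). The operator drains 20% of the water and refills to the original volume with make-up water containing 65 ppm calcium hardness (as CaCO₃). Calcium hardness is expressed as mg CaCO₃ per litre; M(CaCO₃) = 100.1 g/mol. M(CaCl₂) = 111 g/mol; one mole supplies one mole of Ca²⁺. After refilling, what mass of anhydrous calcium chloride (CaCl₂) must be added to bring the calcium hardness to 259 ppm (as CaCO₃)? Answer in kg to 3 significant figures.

Volume: 296,000 US gal × 3.785 L/gal = 1,120,360 L.
After draining 20% and refilling: 281 × 0.80 + 65 × 0.20 = 237.8 ppm.
Deficit to target: 259 − 237.8 = 21.2 mg/L.
As CaCO₃: 21.2 mg/L × 1,120,360 L = 23,750 g; ÷ 100.1 = 237.3 mol Ca²⁺.
Mass: 237.3 × 111 = 26,340 g.

26.3 kg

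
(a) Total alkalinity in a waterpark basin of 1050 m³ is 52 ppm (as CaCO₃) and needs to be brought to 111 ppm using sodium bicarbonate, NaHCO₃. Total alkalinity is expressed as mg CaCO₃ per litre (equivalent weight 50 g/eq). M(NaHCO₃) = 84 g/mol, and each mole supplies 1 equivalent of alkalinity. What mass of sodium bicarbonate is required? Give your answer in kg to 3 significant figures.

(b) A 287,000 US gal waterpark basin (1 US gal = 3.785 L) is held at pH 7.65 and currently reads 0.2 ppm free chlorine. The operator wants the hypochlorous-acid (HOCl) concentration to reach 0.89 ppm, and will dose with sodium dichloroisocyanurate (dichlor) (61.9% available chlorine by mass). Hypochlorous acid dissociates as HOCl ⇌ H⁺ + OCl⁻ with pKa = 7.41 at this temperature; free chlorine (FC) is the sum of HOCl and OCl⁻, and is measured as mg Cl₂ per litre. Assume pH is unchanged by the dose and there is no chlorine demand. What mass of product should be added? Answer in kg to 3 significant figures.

(a) Volume: 1050 m³ = 1,050,000 L.
(a) Alkalinity to add: (111 − 52) = 59 mg/L as CaCO₃ × 1,050,000 L = 61,950 g as CaCO₃.
(a) Equivalents: 61,950 g ÷ 50 g/eq = 1239 eq.
(a) NaHCO₃ supplies 1 eq per mole → 1239 mol.
(a) Mass: 1239 mol × 84 g/mol = 104,100 g.

(b) Volume: 287,000 US gal × 3.785 L/gal = 1,086,295 L.
(b) [OCl⁻]/[HOCl] = 10^(pH − pKa) = 10^(7.65 − 7.41) = 1.738; fraction as HOCl = 1/(1 + 1.738) = 0.3653.
(b) Free chlorine required for 0.89 ppm HOCl: 0.89 / 0.3653 = 2.437 ppm.
(b) FC to add: 2.437 − 0.2 = 2.237 mg/L as Cl₂.
(b) Cl₂ equivalent: 2.237 mg/L × 1,086,295 L = 2430 g.
(b) Product at 61.9% available Cl: 2430 / 0.619 = 3925 g.

(a) 104 kg; (b) 3.93 kg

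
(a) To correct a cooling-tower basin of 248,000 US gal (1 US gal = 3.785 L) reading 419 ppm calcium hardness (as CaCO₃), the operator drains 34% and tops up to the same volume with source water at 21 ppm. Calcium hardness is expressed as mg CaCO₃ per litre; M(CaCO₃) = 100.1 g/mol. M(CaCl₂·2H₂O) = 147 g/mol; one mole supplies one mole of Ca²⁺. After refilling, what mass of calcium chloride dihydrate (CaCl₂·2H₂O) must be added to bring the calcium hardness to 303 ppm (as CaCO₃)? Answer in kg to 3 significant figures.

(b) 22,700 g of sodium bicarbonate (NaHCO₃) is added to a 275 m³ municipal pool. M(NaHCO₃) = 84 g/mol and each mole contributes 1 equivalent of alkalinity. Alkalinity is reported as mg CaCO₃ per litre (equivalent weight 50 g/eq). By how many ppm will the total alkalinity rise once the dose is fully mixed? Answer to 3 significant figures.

(a) 26.6 kg; (b) 49.1 ppm

(a) Volume: 248,000 US gal × 3.785 L/gal = 938,680 L.
(a) After draining 34% and refilling: 419 × 0.66 + 21 × 0.34 = 283.68 ppm.
(a) Deficit to target: 303 − 283.68 = 19.32 mg/L.
(a) As CaCO₃: 19.32 mg/L × 938,680 L = 18,140 g; ÷ 100.1 = 181.2 mol Ca²⁺.
(a) Mass: 181.2 × 147 = 26,630 g.

(b) Volume: 275 m³ = 275,000 L.
(b) Moles of NaHCO₃: 22,700 g ÷ 84 g/mol = 270.2 mol → 270.2 eq of alkalinity.
(b) As CaCO₃: 270.2 eq × 50 g/eq = 13,510 g.
(b) Rise: 13,510 g / 275,000 L × 1000 = 49.13 mg/L.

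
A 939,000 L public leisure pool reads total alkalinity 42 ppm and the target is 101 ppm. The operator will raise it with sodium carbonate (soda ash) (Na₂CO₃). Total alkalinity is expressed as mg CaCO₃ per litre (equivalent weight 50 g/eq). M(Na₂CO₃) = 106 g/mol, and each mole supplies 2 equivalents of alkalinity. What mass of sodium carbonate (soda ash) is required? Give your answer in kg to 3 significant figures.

Alkalinity to add: (101 − 42) = 59 mg/L as CaCO₃ × 939,000 L = 55,400 g as CaCO₃.
Equivalents: 55,400 g ÷ 50 g/eq = 1108 eq.
Each mole of Na₂CO₃ supplies 2 eq, so 1108 / 2 = 554 mol.
Mass: 554 mol × 106 g/mol = 58,730 g.

58.7 kg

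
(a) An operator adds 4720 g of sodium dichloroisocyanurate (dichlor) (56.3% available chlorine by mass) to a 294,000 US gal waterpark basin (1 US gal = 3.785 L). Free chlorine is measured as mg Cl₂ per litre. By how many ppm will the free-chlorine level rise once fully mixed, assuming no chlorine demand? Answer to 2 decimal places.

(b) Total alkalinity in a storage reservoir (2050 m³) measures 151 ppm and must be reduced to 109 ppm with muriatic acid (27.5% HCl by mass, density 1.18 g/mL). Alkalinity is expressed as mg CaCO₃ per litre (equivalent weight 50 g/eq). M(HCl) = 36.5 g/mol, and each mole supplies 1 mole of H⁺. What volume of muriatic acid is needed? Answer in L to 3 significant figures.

(a) Volume: 294,000 US gal × 3.785 L/gal = 1,112,790 L.
(a) Available chlorine delivered: 4720 g × 0.563 = 2657 g as Cl₂.
(a) Concentration rise: 2657 g / 1,112,790 L = 2.388 mg/L = 2.39 ppm.

(b) Volume: 2050 m³ = 2,050,000 L.
(b) Alkalinity to neutralize: (151 − 109) = 42 mg/L as CaCO₃ × 2,050,000 L = 86,100 g as CaCO₃.
(b) Equivalents of H⁺ required: 86,100 ÷ 50 g/eq = 1722 eq = 1722 mol HCl.
(b) Mass of HCl: 1722 × 36.5 = 62,850 g.
(b) Mass of 27.5% solution: 62,850 / 0.275 = 228,600 g.
(b) Volume: 228,600 g ÷ 1.18 g/mL = 193,700 mL.

(a) 2.39 ppm; (b) 194 L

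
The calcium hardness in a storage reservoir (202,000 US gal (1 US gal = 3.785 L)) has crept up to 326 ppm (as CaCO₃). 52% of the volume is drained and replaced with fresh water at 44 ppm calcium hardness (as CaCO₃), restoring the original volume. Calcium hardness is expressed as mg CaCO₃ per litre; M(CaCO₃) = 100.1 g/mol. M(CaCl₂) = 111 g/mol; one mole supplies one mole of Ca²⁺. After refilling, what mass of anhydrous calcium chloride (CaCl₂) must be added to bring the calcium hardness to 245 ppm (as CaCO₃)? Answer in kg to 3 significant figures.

55.7 kg

Volume: 202,000 US gal × 3.785 L/gal = 764,570 L.
After draining 52% and refilling: 326 × 0.48 + 44 × 0.52 = 179.36 ppm.
Deficit to target: 245 − 179.36 = 65.64 mg/L.
As CaCO₃: 65.64 mg/L × 764,570 L = 50,190 g; ÷ 100.1 = 501.4 mol Ca²⁺.
Mass: 501.4 × 111 = 55,650 g.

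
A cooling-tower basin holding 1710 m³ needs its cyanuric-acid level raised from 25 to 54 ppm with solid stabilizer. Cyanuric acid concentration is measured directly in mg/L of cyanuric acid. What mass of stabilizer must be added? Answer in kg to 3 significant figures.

49.6 kg

Volume: 1710 m³ = 1,710,000 L.
CYA to add: (54 − 25) = 29 mg/L × 1,710,000 L = 49,590 g cyanuric acid.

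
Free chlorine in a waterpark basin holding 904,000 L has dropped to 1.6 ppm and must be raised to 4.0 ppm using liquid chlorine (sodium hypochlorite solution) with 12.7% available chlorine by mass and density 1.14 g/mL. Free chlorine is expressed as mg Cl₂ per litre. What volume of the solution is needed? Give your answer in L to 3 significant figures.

Chlorine deficit: 4.0 − 1.6 = 2.4 ppm = 2.4 mg/L as Cl₂.
Cl₂ equivalent needed: 2.4 mg/L × 904,000 L = 2,170,000 mg = 2170 g.
Product at 12.7% available chlorine: 2170 / 0.127 = 17,080 g.
Volume at density 1.14 g/mL: 17,080 g ÷ 1.14 g/mL = 14,990 mL.

15.0 L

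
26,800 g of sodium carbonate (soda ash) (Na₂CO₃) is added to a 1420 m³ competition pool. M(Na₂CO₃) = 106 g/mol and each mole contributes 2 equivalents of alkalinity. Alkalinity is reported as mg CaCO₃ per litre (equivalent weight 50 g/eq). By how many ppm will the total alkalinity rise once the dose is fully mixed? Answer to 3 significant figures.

17.8 ppm

Volume: 1420 m³ = 1,420,000 L.
Moles of Na₂CO₃: 26,800 g ÷ 106 g/mol = 252.8 mol → 505.7 eq of alkalinity.
As CaCO₃: 505.7 eq × 50 g/eq = 25,280 g.
Rise: 25,280 g / 1,420,000 L × 1000 = 17.8 mg/L.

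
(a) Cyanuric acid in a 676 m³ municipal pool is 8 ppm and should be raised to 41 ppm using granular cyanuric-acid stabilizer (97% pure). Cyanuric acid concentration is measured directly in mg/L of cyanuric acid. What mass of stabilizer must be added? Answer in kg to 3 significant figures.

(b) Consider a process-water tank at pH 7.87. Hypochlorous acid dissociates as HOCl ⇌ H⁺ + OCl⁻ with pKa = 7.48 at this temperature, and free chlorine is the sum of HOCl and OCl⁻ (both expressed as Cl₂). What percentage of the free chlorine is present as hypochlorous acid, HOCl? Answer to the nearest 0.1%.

(a) 23.0 kg; (b) 28.9%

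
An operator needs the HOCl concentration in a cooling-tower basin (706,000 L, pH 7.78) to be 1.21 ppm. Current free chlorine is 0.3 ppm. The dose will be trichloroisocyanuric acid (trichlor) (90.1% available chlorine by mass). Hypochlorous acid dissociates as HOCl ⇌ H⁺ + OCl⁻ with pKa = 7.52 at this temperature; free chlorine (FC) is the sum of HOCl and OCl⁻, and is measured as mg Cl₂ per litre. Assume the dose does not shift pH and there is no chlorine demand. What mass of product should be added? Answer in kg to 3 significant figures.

2.44 kg

[OCl⁻]/[HOCl] = 10^(pH − pKa) = 10^(7.78 − 7.52) = 1.82; fraction as HOCl = 1/(1 + 1.82) = 0.3546.
Free chlorine required for 1.21 ppm HOCl: 1.21 / 0.3546 = 3.412 ppm.
FC to add: 3.412 − 0.3 = 3.112 mg/L as Cl₂.
Cl₂ equivalent: 3.112 mg/L × 706,000 L = 2197 g.
Product at 90.1% available Cl: 2197 / 0.901 = 2438 g.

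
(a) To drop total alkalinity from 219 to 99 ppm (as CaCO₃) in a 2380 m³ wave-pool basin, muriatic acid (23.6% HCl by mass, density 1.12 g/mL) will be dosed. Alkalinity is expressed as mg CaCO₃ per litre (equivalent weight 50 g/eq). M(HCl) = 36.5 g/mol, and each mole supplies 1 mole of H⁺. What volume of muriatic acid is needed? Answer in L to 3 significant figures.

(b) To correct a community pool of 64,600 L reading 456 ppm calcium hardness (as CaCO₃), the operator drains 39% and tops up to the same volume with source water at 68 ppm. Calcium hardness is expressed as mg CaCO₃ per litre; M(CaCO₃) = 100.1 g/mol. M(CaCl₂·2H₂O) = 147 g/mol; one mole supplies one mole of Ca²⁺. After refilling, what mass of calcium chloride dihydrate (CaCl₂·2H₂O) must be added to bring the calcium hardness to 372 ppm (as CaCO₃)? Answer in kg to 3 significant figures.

(a) Volume: 2380 m³ = 2,380,000 L.
(a) Alkalinity to neutralize: (219 − 99) = 120 mg/L as CaCO₃ × 2,380,000 L = 285,600 g as CaCO₃.
(a) Equivalents of H⁺ required: 285,600 ÷ 50 g/eq = 5712 eq = 5712 mol HCl.
(a) Mass of HCl: 5712 × 36.5 = 208,500 g.
(a) Mass of 23.6% solution: 208,500 / 0.236 = 883,400 g.
(a) Volume: 883,400 g ÷ 1.12 g/mL = 788,800 mL.

(b) After draining 39% and refilling: 456 × 0.61 + 68 × 0.39 = 304.68 ppm.
(b) Deficit to target: 372 − 304.68 = 67.32 mg/L.
(b) As CaCO₃: 67.32 mg/L × 64,600 L = 4349 g; ÷ 100.1 = 43.45 mol Ca²⁺.
(b) Mass: 43.45 × 147 = 6386 g.

(a) 789 L; (b) 6.39 kg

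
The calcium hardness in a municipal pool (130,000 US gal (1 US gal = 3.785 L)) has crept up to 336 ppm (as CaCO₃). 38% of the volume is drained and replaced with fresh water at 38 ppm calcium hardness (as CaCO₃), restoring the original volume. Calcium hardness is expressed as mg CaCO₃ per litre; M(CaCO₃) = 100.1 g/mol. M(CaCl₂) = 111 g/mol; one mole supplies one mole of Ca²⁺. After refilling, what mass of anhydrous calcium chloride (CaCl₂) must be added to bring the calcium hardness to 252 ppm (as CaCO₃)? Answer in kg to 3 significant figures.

Volume: 130,000 US gal × 3.785 L/gal = 492,050 L.
After draining 38% and refilling: 336 × 0.62 + 38 × 0.38 = 222.76 ppm.
Deficit to target: 252 − 222.76 = 29.24 mg/L.
As CaCO₃: 29.24 mg/L × 492,050 L = 14,390 g; ÷ 100.1 = 143.7 mol Ca²⁺.
Mass: 143.7 × 111 = 15,950 g.

16.0 kg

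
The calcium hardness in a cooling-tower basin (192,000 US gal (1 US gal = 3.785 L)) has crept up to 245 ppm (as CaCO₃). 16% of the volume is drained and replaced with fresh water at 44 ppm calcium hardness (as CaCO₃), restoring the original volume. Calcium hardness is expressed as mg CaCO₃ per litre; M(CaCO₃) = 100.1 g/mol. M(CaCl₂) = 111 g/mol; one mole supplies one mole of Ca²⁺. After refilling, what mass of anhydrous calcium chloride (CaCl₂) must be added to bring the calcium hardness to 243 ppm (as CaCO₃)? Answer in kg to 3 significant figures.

24.3 kg

Volume: 192,000 US gal × 3.785 L/gal = 726,720 L.
After draining 16% and refilling: 245 × 0.84 + 44 × 0.16 = 212.84 ppm.
Deficit to target: 243 − 212.84 = 30.16 mg/L.
As CaCO₃: 30.16 mg/L × 726,720 L = 21,920 g; ÷ 100.1 = 219 mol Ca²⁺.
Mass: 219 × 111 = 24,300 g.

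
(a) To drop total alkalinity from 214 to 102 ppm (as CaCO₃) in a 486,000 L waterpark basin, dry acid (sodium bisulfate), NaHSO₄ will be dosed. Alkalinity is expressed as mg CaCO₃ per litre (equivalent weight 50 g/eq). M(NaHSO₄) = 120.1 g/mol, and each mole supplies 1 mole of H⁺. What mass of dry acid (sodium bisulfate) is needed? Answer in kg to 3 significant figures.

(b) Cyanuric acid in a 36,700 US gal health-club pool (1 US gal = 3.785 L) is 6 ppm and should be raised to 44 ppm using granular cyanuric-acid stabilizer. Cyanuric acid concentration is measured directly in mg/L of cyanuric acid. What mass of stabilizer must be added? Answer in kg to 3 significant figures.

(a) 131 kg; (b) 5.28 kg

(a) Alkalinity to neutralize: (214 − 102) = 112 mg/L as CaCO₃ × 486,000 L = 54,430 g as CaCO₃.
(a) Equivalents of H⁺ required: 54,430 ÷ 50 g/eq = 1089 eq = 1089 mol NaHSO₄.
(a) Mass of NaHSO₄: 1089 × 120.1 = 130,700 g.

(b) Volume: 36,700 US gal × 3.785 L/gal = 138,910 L.
(b) CYA to add: (44 − 6) = 38 mg/L × 138,910 L = 5279 g cyanuric acid.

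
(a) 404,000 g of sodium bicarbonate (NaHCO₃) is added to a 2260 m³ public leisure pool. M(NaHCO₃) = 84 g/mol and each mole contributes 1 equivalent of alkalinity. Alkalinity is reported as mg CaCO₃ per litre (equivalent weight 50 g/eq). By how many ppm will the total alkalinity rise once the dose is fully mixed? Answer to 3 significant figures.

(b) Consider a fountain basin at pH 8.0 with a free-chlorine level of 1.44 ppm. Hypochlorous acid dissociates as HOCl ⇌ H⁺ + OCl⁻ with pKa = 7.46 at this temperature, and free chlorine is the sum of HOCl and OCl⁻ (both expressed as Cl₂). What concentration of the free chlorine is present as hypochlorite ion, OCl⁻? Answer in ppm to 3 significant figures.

(a) 106 ppm; (b) 1.12 ppm

(a) Volume: 2260 m³ = 2,260,000 L.
(a) Moles of NaHCO₃: 404,000 g ÷ 84 g/mol = 4810 mol → 4810 eq of alkalinity.
(a) As CaCO₃: 4810 eq × 50 g/eq = 240,500 g.
(a) Rise: 240,500 g / 2,260,000 L × 1000 = 106.4 mg/L.

(b) [OCl⁻]/[HOCl] = 10^(pH − pKa) = 10^(8.0 − 7.46) = 10^0.54 = 3.467.
(b) Fraction as HOCl = 1 / (1 + 3.467) = 0.2238.
(b) OCl⁻ = (1 − 0.2238) × 1.44 ppm = 1.118 ppm.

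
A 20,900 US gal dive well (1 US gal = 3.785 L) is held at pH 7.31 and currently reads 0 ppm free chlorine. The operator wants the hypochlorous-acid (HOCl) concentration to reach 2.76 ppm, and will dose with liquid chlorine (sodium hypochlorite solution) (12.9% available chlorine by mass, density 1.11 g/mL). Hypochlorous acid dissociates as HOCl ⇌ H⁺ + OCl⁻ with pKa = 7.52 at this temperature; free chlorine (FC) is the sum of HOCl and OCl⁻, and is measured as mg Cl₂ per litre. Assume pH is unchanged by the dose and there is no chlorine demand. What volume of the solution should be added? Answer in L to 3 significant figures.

2.46 L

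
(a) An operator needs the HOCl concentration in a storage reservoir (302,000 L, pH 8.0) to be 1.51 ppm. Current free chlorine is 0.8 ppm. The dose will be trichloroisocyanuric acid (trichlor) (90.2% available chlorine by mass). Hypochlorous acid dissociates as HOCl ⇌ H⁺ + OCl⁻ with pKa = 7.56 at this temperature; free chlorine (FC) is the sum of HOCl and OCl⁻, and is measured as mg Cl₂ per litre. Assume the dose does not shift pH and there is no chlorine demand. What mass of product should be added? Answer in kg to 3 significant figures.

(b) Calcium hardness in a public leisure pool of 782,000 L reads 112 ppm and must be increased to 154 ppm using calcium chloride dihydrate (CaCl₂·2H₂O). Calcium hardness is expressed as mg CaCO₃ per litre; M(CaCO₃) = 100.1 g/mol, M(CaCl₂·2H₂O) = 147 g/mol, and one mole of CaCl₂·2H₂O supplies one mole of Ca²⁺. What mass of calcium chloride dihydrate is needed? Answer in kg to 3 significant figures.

(a) 1.63 kg; (b) 48.2 kg

(a) [OCl⁻]/[HOCl] = 10^(pH − pKa) = 10^(8.0 − 7.56) = 2.754; fraction as HOCl = 1/(1 + 2.754) = 0.2664.
(a) Free chlorine required for 1.51 ppm HOCl: 1.51 / 0.2664 = 5.669 ppm.
(a) FC to add: 5.669 − 0.8 = 4.869 mg/L as Cl₂.
(a) Cl₂ equivalent: 4.869 mg/L × 302,000 L = 1470 g.
(a) Product at 90.2% available Cl: 1470 / 0.902 = 1630 g.

(b) Hardness to add: (154 − 112) = 42 mg/L as CaCO₃ × 782,000 L = 32,840 g as CaCO₃.
(b) Moles of Ca²⁺ (1 mol Ca²⁺ ≡ 1 mol CaCO₃): 32,840 / 100.1 g/mol = 328.1 mol.
(b) Mass of CaCl₂·2H₂O: 328.1 × 147 = 48,230 g.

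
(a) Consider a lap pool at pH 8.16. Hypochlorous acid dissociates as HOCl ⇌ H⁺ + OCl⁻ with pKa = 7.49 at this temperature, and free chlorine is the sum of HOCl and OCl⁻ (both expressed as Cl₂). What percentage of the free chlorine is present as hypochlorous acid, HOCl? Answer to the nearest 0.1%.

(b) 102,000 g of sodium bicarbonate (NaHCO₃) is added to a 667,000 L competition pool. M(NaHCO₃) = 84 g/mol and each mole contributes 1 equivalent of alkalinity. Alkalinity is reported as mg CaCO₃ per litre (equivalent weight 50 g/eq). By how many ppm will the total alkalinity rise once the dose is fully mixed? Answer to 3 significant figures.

(a) [OCl⁻]/[HOCl] = 10^(pH − pKa) = 10^(8.16 − 7.49) = 10^0.67 = 4.677.
(a) Fraction as HOCl = 1 / (1 + 4.677) = 0.1761.

(b) Moles of NaHCO₃: 102,000 g ÷ 84 g/mol = 1214 mol → 1214 eq of alkalinity.
(b) As CaCO₃: 1214 eq × 50 g/eq = 60,710 g.
(b) Rise: 60,710 g / 667,000 L × 1000 = 91.03 mg/L.

(a) 17.6%; (b) 91.0 ppm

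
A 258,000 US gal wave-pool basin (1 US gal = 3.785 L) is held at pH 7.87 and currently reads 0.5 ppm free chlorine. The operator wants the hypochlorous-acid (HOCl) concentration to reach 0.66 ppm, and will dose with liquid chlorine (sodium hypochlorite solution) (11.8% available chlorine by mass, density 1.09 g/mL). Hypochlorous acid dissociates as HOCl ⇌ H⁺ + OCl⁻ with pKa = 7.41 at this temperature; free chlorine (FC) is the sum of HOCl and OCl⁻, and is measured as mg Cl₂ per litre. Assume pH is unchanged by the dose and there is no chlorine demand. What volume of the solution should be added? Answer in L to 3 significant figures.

15.7 L

Volume: 258,000 US gal × 3.785 L/gal = 976,530 L.
[OCl⁻]/[HOCl] = 10^(pH − pKa) = 10^(7.87 − 7.41) = 2.884; fraction as HOCl = 1/(1 + 2.884) = 0.2575.
Free chlorine required for 0.66 ppm HOCl: 0.66 / 0.2575 = 2.563 ppm.
FC to add: 2.563 − 0.5 = 2.063 mg/L as Cl₂.
Cl₂ equivalent: 2.063 mg/L × 976,530 L = 2015 g.
Product at 11.8% available Cl: 2015 / 0.118 = 17,080 g.
Volume: 17,080 g ÷ 1.09 g/mL = 15,670 mL.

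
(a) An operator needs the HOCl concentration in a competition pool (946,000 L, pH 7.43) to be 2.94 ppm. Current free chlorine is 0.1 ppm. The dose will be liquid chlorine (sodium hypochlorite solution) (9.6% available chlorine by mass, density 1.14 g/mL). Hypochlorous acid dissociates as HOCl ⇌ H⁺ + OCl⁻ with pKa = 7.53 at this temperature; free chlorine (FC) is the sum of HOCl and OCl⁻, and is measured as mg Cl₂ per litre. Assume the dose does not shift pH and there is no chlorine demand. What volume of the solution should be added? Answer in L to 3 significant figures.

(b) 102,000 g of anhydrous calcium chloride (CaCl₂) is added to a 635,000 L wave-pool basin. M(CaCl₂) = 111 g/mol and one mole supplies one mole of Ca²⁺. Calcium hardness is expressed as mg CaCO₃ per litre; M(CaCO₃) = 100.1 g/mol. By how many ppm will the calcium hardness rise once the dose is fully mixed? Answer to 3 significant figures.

(a) [OCl⁻]/[HOCl] = 10^(pH − pKa) = 10^(7.43 − 7.53) = 0.7943; fraction as HOCl = 1/(1 + 0.7943) = 0.5573.
(a) Free chlorine required for 2.94 ppm HOCl: 2.94 / 0.5573 = 5.275 ppm.
(a) FC to add: 5.275 − 0.1 = 5.175 mg/L as Cl₂.
(a) Cl₂ equivalent: 5.175 mg/L × 946,000 L = 4896 g.
(a) Product at 9.6% available Cl: 4896 / 0.096 = 51,000 g.
(a) Volume: 51,000 g ÷ 1.14 g/mL = 44,740 mL.

(b) Moles of Ca²⁺: 102,000 g ÷ 111 g/mol = 918.9 mol.
(b) As CaCO₃: 918.9 mol × 100.1 g/mol = 91,980 g.
(b) Rise: 91,980 g / 635,000 L × 1000 = 144.9 mg/L.

(a) 44.7 L; (b) 145 ppm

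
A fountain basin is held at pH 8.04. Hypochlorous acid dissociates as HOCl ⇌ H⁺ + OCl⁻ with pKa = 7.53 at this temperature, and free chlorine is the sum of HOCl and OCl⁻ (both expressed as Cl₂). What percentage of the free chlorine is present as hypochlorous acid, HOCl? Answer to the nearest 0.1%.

23.6%

[OCl⁻]/[HOCl] = 10^(pH − pKa) = 10^(8.04 − 7.53) = 10^0.51 = 3.236.
Fraction as HOCl = 1 / (1 + 3.236) = 0.2361.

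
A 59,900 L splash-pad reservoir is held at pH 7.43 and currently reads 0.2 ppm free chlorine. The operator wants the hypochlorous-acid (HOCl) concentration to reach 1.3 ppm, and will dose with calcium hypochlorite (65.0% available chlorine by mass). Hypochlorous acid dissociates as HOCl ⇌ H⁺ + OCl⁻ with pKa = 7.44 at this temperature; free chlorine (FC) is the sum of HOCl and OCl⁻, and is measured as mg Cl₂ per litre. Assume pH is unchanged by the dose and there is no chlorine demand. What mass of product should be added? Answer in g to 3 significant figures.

[OCl⁻]/[HOCl] = 10^(pH − pKa) = 10^(7.43 − 7.44) = 0.9772; fraction as HOCl = 1/(1 + 0.9772) = 0.5058.
Free chlorine required for 1.3 ppm HOCl: 1.3 / 0.5058 = 2.57 ppm.
FC to add: 2.57 − 0.2 = 2.37 mg/L as Cl₂.
Cl₂ equivalent: 2.37 mg/L × 59,900 L = 142 g.
Product at 65.0% available Cl: 142 / 0.65 = 218.4 g.

218 g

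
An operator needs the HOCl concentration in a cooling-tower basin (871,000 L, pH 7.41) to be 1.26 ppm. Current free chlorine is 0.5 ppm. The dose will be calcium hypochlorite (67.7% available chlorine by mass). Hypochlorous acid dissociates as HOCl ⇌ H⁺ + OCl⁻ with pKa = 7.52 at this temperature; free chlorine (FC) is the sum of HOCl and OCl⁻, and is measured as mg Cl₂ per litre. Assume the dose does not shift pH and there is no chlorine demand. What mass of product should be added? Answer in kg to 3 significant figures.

2.24 kg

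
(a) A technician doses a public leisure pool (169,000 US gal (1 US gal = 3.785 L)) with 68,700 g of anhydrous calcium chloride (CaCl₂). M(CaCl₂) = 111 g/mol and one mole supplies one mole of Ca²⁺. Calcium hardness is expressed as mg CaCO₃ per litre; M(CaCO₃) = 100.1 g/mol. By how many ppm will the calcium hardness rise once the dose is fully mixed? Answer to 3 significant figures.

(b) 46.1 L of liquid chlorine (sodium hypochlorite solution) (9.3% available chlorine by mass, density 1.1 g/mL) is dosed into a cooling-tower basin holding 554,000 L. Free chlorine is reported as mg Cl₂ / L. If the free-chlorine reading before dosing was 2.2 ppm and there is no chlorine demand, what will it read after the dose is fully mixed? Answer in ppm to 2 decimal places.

(a) Volume: 169,000 US gal × 3.785 L/gal = 639,665 L.
(a) Moles of Ca²⁺: 68,700 g ÷ 111 g/mol = 618.9 mol.
(a) As CaCO₃: 618.9 mol × 100.1 g/mol = 61,950 g.
(a) Rise: 61,950 g / 639,665 L × 1000 = 96.85 mg/L.

(b) Mass of solution: 46.1 L × 1000 mL/L × 1.1 g/mL = 50,710 g.
(b) Available chlorine delivered: 50,710 g × 0.093 = 4716 g as Cl₂.
(b) Concentration rise: 4716 g / 554,000 L = 8.513 mg/L = 8.51 ppm.
(b) Final FC: 2.2 + 8.51 = 10.71 ppm.

(a) 96.9 ppm; (b) 10.71 ppm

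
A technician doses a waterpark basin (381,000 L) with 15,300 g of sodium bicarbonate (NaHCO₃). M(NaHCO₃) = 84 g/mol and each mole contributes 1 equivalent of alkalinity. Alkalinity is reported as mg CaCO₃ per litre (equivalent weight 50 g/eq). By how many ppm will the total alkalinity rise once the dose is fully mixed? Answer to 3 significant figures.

23.9 ppm

Moles of NaHCO₃: 15,300 g ÷ 84 g/mol = 182.1 mol → 182.1 eq of alkalinity.
As CaCO₃: 182.1 eq × 50 g/eq = 9107 g.
Rise: 9107 g / 381,000 L × 1000 = 23.9 mg/L.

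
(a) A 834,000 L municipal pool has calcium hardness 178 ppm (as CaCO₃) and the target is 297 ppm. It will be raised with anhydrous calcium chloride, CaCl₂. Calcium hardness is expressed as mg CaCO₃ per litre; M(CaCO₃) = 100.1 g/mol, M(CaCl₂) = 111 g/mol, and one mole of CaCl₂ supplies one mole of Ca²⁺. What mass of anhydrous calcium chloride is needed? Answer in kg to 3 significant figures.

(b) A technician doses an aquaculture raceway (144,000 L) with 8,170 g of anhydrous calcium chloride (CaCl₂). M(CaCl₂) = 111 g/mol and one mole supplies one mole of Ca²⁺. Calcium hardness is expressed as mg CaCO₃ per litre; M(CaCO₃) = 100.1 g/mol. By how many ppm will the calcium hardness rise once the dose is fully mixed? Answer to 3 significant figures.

(a) 110 kg; (b) 51.2 ppm

(a) Hardness to add: (297 − 178) = 119 mg/L as CaCO₃ × 834,000 L = 99,250 g as CaCO₃.
(a) Moles of Ca²⁺ (1 mol Ca²⁺ ≡ 1 mol CaCO₃): 99,250 / 100.1 g/mol = 991.5 mol.
(a) Mass of CaCl₂: 991.5 × 111 = 110,100 g.

(b) Moles of Ca²⁺: 8,170 g ÷ 111 g/mol = 73.6 mol.
(b) As CaCO₃: 73.6 mol × 100.1 g/mol = 7368 g.
(b) Rise: 7368 g / 144,000 L × 1000 = 51.16 mg/L.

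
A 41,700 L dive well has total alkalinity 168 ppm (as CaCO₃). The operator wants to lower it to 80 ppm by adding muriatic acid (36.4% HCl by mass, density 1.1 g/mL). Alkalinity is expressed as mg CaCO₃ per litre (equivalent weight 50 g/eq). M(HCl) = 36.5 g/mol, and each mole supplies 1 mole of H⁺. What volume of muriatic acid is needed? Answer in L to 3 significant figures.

6.69 L

Alkalinity to neutralize: (168 − 80) = 88 mg/L as CaCO₃ × 41,700 L = 3670 g as CaCO₃.
Equivalents of H⁺ required: 3670 ÷ 50 g/eq = 73.39 eq = 73.39 mol HCl.
Mass of HCl: 73.39 × 36.5 = 2679 g.
Mass of 36.4% solution: 2679 / 0.364 = 7359 g.
Volume: 7359 g ÷ 1.1 g/mL = 6690 mL.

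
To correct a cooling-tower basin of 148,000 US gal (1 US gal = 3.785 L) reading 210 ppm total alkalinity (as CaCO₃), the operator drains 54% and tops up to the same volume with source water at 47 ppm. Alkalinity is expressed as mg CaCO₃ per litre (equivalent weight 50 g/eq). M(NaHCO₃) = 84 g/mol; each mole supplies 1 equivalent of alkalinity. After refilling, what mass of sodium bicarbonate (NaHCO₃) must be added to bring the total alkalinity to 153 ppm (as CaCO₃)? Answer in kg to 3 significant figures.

29.2 kg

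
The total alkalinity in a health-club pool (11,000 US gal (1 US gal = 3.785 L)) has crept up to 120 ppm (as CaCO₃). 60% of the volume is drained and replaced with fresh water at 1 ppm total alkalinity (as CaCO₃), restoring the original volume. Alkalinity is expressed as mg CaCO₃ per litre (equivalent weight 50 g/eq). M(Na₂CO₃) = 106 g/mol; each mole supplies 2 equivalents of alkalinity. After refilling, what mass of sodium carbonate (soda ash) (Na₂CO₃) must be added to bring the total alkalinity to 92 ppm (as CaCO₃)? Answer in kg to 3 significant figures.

Volume: 11,000 US gal × 3.785 L/gal = 41,635 L.
After draining 60% and refilling: 120 × 0.40 + 1 × 0.60 = 48.6 ppm.
Deficit to target: 92 − 48.6 = 43.4 mg/L.
As CaCO₃: 43.4 mg/L × 41,635 L = 1807 g; ÷ 50 g/eq ÷ 2 = 18.07 mol Na₂CO₃.
Mass: 18.07 × 106 = 1915 g.

1.92 kg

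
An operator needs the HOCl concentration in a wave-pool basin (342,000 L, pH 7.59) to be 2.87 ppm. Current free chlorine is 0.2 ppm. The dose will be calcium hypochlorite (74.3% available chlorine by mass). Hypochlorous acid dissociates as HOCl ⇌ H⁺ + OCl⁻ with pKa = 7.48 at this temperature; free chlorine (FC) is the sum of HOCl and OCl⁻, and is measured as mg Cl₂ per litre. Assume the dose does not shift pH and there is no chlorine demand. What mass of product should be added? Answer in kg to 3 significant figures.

2.93 kg

[OCl⁻]/[HOCl] = 10^(pH − pKa) = 10^(7.59 − 7.48) = 1.288; fraction as HOCl = 1/(1 + 1.288) = 0.437.
Free chlorine required for 2.87 ppm HOCl: 2.87 / 0.437 = 6.567 ppm.
FC to add: 6.567 − 0.2 = 6.367 mg/L as Cl₂.
Cl₂ equivalent: 6.367 mg/L × 342,000 L = 2178 g.
Product at 74.3% available Cl: 2178 / 0.743 = 2931 g.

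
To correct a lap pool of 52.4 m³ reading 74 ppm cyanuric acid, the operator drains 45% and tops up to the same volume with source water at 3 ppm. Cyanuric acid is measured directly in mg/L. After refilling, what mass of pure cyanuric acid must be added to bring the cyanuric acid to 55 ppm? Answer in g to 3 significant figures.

Volume: 52.4 m³ = 52,400 L.
After draining 45% and refilling: 74 × 0.55 + 3 × 0.45 = 42.05 ppm.
Deficit to target: 55 − 42.05 = 12.95 mg/L.
Mass: 12.95 mg/L × 52,400 L = 678.6 g cyanuric acid.

679 g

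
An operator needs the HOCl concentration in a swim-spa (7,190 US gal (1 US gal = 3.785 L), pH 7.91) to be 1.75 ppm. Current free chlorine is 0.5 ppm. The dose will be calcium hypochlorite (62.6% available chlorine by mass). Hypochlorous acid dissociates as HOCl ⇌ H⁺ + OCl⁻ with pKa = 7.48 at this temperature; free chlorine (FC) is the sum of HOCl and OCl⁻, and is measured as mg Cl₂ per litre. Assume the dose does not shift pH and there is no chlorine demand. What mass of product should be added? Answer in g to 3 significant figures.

Volume: 7,190 US gal × 3.785 L/gal = 27,214 L.
[OCl⁻]/[HOCl] = 10^(pH − pKa) = 10^(7.91 − 7.48) = 2.692; fraction as HOCl = 1/(1 + 2.692) = 0.2709.
Free chlorine required for 1.75 ppm HOCl: 1.75 / 0.2709 = 6.46 ppm.
FC to add: 6.46 − 0.5 = 5.96 mg/L as Cl₂.
Cl₂ equivalent: 5.96 mg/L × 27,214 L = 162.2 g.
Product at 62.6% available Cl: 162.2 / 0.626 = 259.1 g.

259 g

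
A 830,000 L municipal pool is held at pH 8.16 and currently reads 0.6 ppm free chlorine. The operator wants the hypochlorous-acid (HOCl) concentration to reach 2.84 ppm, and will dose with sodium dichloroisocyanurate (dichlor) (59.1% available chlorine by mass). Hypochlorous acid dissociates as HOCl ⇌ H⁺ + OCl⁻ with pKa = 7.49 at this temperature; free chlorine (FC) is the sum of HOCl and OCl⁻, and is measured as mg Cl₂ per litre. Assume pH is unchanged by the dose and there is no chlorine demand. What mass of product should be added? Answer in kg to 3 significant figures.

[OCl⁻]/[HOCl] = 10^(pH − pKa) = 10^(8.16 − 7.49) = 4.677; fraction as HOCl = 1/(1 + 4.677) = 0.1761.
Free chlorine required for 2.84 ppm HOCl: 2.84 / 0.1761 = 16.12 ppm.
FC to add: 16.12 − 0.6 = 15.52 mg/L as Cl₂.
Cl₂ equivalent: 15.52 mg/L × 830,000 L = 12,880 g.
Product at 59.1% available Cl: 12,880 / 0.591 = 21,800 g.

21.8 kg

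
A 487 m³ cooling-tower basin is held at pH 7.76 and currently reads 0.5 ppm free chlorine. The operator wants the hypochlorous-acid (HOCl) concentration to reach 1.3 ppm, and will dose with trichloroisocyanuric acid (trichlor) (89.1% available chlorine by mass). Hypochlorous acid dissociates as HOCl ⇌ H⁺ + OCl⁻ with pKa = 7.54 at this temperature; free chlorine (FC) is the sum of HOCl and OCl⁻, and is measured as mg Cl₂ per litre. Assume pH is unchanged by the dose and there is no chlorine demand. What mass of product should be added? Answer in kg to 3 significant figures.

1.62 kg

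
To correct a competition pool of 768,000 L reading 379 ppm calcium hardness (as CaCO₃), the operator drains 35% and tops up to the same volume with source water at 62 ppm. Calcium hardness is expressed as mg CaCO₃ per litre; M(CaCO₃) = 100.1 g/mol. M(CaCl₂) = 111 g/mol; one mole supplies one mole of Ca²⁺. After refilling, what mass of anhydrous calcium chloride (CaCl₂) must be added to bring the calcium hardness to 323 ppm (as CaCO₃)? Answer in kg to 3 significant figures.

46.8 kg

After draining 35% and refilling: 379 × 0.65 + 62 × 0.35 = 268.05 ppm.
Deficit to target: 323 − 268.05 = 54.95 mg/L.
As CaCO₃: 54.95 mg/L × 768,000 L = 42,200 g; ÷ 100.1 = 421.6 mol Ca²⁺.
Mass: 421.6 × 111 = 46,800 g.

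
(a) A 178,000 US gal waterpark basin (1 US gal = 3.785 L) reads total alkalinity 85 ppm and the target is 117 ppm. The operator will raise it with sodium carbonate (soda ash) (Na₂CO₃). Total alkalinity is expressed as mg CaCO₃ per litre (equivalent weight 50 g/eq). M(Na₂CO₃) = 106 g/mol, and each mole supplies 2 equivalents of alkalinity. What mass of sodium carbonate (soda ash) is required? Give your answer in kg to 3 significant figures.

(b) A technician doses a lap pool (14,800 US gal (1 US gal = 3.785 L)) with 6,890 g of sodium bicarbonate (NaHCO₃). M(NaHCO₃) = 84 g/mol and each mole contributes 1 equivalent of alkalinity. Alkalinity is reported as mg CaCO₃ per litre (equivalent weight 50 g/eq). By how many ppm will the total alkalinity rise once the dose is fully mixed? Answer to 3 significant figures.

(a) 22.9 kg; (b) 73.2 ppm

(a) Volume: 178,000 US gal × 3.785 L/gal = 673,730 L.
(a) Alkalinity to add: (117 − 85) = 32 mg/L as CaCO₃ × 673,730 L = 21,560 g as CaCO₃.
(a) Equivalents: 21,560 g ÷ 50 g/eq = 431.2 eq.
(a) Each mole of Na₂CO₃ supplies 2 eq, so 431.2 / 2 = 215.6 mol.
(a) Mass: 215.6 mol × 106 g/mol = 22,850 g.

(b) Volume: 14,800 US gal × 3.785 L/gal = 56,018 L.
(b) Moles of NaHCO₃: 6,890 g ÷ 84 g/mol = 82.02 mol → 82.02 eq of alkalinity.
(b) As CaCO₃: 82.02 eq × 50 g/eq = 4101 g.
(b) Rise: 4101 g / 56,018 L × 1000 = 73.21 mg/L.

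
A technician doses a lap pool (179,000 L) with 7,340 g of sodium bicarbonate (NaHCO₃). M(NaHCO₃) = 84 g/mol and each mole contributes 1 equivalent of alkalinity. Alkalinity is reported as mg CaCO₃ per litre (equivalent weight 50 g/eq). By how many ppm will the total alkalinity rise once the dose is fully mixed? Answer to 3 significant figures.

Moles of NaHCO₃: 7,340 g ÷ 84 g/mol = 87.38 mol → 87.38 eq of alkalinity.
As CaCO₃: 87.38 eq × 50 g/eq = 4369 g.
Rise: 4369 g / 179,000 L × 1000 = 24.41 mg/L.

24.4 ppm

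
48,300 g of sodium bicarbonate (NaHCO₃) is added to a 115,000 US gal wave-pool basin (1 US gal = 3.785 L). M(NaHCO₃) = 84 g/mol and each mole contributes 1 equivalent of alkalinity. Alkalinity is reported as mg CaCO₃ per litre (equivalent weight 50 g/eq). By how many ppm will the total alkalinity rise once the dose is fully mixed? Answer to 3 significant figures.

Volume: 115,000 US gal × 3.785 L/gal = 435,275 L.
Moles of NaHCO₃: 48,300 g ÷ 84 g/mol = 575 mol → 575 eq of alkalinity.
As CaCO₃: 575 eq × 50 g/eq = 28,750 g.
Rise: 28,750 g / 435,275 L × 1000 = 66.05 mg/L.

66.1 ppm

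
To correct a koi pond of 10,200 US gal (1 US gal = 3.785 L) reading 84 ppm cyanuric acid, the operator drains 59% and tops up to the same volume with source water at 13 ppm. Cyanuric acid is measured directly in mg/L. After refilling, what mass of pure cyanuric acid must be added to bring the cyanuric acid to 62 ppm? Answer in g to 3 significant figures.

768 g

Volume: 10,200 US gal × 3.785 L/gal = 38,607 L.
After draining 59% and refilling: 84 × 0.41 + 13 × 0.59 = 42.11 ppm.
Deficit to target: 62 − 42.11 = 19.89 mg/L.
Mass: 19.89 mg/L × 38,607 L = 767.9 g cyanuric acid.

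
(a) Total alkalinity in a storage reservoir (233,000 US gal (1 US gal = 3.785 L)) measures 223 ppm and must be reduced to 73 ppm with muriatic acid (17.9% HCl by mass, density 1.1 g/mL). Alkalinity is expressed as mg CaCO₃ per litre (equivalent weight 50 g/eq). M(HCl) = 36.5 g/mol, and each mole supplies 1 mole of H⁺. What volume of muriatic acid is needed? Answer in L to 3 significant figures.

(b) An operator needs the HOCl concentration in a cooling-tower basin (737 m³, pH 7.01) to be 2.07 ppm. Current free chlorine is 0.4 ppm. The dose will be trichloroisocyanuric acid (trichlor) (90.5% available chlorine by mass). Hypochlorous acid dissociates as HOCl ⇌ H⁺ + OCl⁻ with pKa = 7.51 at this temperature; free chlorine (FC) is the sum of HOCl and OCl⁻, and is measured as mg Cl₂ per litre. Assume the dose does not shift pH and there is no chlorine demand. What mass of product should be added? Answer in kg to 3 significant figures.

(a) 490 L; (b) 1.89 kg

(a) Volume: 233,000 US gal × 3.785 L/gal = 881,905 L.
(a) Alkalinity to neutralize: (223 − 73) = 150 mg/L as CaCO₃ × 881,905 L = 132,300 g as CaCO₃.
(a) Equivalents of H⁺ required: 132,300 ÷ 50 g/eq = 2646 eq = 2646 mol HCl.
(a) Mass of HCl: 2646 × 36.5 = 96,570 g.
(a) Mass of 17.9% solution: 96,570 / 0.179 = 539,500 g.
(a) Volume: 539,500 g ÷ 1.1 g/mL = 490,400 mL.

(b) Volume: 737 m³ = 737,000 L.
(b) [OCl⁻]/[HOCl] = 10^(pH − pKa) = 10^(7.01 − 7.51) = 0.3162; fraction as HOCl = 1/(1 + 0.3162) = 0.7597.
(b) Free chlorine required for 2.07 ppm HOCl: 2.07 / 0.7597 = 2.725 ppm.
(b) FC to add: 2.725 − 0.4 = 2.325 mg/L as Cl₂.
(b) Cl₂ equivalent: 2.325 mg/L × 737,000 L = 1713 g.
(b) Product at 90.5% available Cl: 1713 / 0.905 = 1893 g.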